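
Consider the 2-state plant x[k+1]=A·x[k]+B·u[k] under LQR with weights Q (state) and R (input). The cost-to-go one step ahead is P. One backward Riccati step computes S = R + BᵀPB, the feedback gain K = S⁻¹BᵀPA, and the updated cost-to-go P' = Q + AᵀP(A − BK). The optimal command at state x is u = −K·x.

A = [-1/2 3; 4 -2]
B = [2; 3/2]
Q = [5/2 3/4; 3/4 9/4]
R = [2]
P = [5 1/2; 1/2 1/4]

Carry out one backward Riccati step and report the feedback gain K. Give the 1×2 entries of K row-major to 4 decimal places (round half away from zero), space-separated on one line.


BᵀP = [10.7500 1.3750]
S = R + BᵀPB = [2] + [23.5625] = [25.5625]
BᵀPA = [0.1250 29.5000]
K = S⁻¹·BᵀPA = [0.0049 1.1540]
A−BK = [-0.5098 0.6919; 3.9927 -3.7311]
AᵀP(A−BK) = [3.2494 -3.1443; -3.1443 5.9560]
P' = Q + AᵀP(A−BK) = [5.7494 -2.3943; -2.3943 8.2060]
tr(P') = 13.9554

0.0049 1.1540


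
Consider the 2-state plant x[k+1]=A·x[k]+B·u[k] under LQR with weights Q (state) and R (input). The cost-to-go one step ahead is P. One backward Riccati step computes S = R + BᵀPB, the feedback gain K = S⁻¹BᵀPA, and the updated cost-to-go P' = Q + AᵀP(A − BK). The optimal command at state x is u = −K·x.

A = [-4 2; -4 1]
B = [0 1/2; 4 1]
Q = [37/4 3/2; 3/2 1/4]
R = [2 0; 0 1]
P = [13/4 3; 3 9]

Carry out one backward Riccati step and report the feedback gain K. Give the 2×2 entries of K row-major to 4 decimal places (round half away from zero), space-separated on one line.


BᵀP = [12.0000 36.0000; 4.6250 10.5000]
S = R + BᵀPB = [2 0; 0 1] + [144.0000 42.0000; 42.0000 12.8125] = [146.0000 42.0000; 42.0000 13.8125]
BᵀPA = [-192.0000 60.0000; -60.5000 19.7500]
K = S⁻¹·BᵀPA = [-0.4394 -0.0030; -3.0440 1.4389]
A−BK = [-2.4780 1.2806; 0.8016 -0.4270]
AᵀP(A−BK) = [23.4735 -11.5171; -11.5171 5.7600]
P' = Q + AᵀP(A−BK) = [32.7235 -10.0171; -10.0171 6.0100]
tr(P') = 38.7335

-0.4394 -0.0030 -3.0440 1.4389


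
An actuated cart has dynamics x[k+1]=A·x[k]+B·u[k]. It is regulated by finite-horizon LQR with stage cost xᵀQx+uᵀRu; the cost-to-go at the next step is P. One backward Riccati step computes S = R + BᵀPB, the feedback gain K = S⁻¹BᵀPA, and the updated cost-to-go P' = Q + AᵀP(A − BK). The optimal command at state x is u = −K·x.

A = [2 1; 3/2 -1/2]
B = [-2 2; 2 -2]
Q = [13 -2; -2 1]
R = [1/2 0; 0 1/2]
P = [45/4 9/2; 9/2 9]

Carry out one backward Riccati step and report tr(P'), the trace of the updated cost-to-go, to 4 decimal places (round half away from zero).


BᵀP = [-13.5000 9.0000; 13.5000 -9.0000]
S = R + BᵀPB = [1/2 0; 0 1/2] + [45.0000 -45.0000; -45.0000 45.0000] = [45.5000 -45.0000; -45.0000 45.5000]
BᵀPA = [-13.5000 -18.0000; 13.5000 18.0000]
K = S⁻¹·BᵀPA = [-0.1492 -0.1989; 0.1492 0.1989]
A−BK = [1.4033 0.2044; 2.0967 0.2956]
AᵀP(A−BK) = [88.2224 12.6298; 12.6298 1.8398]
P' = Q + AᵀP(A−BK) = [101.2224 10.6298; 10.6298 2.8398]
tr(P') = 104.0622

104.0622


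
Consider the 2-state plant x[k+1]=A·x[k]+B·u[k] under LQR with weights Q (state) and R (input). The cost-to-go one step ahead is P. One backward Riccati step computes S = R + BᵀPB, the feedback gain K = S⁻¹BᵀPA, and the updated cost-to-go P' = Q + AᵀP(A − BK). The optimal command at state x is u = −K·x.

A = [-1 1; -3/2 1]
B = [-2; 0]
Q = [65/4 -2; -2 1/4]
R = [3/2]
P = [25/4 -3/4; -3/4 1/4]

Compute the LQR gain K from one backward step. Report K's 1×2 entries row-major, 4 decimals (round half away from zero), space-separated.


BᵀP = [-12.5000 1.5000]
S = R + BᵀPB = [3/2] + [25.0000] = [26.5000]
BᵀPA = [10.2500 -11.0000]
K = S⁻¹·BᵀPA = [0.3868 -0.4151]
A−BK = [-0.2264 0.1698; -1.5000 1.0000]
AᵀP(A−BK) = [0.5979 -0.4953; -0.4953 0.4340]
P' = Q + AᵀP(A−BK) = [16.8479 -2.4953; -2.4953 0.6840]
tr(P') = 17.5318

0.3868 -0.4151


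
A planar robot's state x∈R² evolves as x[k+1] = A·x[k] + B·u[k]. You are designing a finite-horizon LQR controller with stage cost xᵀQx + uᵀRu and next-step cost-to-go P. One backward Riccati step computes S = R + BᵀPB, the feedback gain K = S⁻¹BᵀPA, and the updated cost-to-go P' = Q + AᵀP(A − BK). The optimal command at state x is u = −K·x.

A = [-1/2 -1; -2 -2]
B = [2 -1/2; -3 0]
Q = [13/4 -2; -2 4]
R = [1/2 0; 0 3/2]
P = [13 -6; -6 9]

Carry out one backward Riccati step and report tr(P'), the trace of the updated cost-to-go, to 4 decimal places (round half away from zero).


27.0601

BᵀP = [44.0000 -39.0000; -6.5000 3.0000]
S = R + BᵀPB = [1/2 0; 0 3/2] + [205.0000 -22.0000; -22.0000 3.2500] = [205.5000 -22.0000; -22.0000 4.7500]
BᵀPA = [56.0000 34.0000; -2.7500 0.5000]
K = S⁻¹·BᵀPA = [0.4176 0.3505; 1.3551 1.7287]
A−BK = [-0.6576 -0.8367; -0.7473 -0.9484]
AᵀP(A−BK) = [7.5922 9.6248; 9.6248 12.2179]
P' = Q + AᵀP(A−BK) = [10.8422 7.6248; 7.6248 16.2179]
tr(P') = 27.0601


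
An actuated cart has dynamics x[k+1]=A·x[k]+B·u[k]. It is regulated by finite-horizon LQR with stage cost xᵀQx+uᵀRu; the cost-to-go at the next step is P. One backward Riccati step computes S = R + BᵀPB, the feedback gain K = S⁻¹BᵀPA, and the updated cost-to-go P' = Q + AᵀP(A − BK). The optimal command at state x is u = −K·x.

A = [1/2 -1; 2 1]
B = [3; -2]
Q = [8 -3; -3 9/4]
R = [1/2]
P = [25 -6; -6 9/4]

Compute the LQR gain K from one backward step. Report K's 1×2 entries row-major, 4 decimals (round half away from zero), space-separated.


BᵀP = [87.0000 -22.5000]
S = R + BᵀPB = [1/2] + [306.0000] = [306.5000]
BᵀPA = [-1.5000 -109.5000]
K = S⁻¹·BᵀPA = [-0.0049 -0.3573]
A−BK = [0.5147 0.0718; 1.9902 0.2855]
AᵀP(A−BK) = [3.2427 0.4641; 0.4641 0.1301]
P' = Q + AᵀP(A−BK) = [11.2427 -2.5359; -2.5359 2.3801]
tr(P') = 13.6228

-0.0049 -0.3573


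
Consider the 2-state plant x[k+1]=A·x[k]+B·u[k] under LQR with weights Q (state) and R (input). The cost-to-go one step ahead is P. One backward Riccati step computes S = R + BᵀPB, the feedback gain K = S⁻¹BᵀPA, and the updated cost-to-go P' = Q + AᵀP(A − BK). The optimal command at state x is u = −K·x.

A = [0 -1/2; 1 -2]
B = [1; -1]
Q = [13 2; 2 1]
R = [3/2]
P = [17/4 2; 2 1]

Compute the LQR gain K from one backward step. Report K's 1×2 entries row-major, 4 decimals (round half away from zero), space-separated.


0.3636 -1.1364

BᵀP = [2.2500 1.0000]
S = R + BᵀPB = [3/2] + [1.2500] = [2.7500]
BᵀPA = [1.0000 -3.1250]
K = S⁻¹·BᵀPA = [0.3636 -1.1364]
A−BK = [-0.3636 0.6364; 1.3636 -3.1364]
AᵀP(A−BK) = [0.6364 -1.8636; -1.8636 5.5114]
P' = Q + AᵀP(A−BK) = [13.6364 0.1364; 0.1364 6.5114]
tr(P') = 20.1477


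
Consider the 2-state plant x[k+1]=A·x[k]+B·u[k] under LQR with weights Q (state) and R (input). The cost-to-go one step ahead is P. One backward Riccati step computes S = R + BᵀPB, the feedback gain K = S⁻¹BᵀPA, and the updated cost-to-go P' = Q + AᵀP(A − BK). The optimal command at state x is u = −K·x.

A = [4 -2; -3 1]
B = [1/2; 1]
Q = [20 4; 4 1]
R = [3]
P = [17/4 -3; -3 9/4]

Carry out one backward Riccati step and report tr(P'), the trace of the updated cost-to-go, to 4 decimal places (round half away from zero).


200.6321

BᵀP = [-0.8750 0.7500]
S = R + BᵀPB = [3] + [0.3125] = [3.3125]
BᵀPA = [-5.7500 2.5000]
K = S⁻¹·BᵀPA = [-1.7358 0.7547]
A−BK = [4.8679 -2.3774; -1.2642 0.2453]
AᵀP(A−BK) = [150.2689 -66.4104; -66.4104 29.3632]
P' = Q + AᵀP(A−BK) = [170.2689 -62.4104; -62.4104 30.3632]
tr(P') = 200.6321


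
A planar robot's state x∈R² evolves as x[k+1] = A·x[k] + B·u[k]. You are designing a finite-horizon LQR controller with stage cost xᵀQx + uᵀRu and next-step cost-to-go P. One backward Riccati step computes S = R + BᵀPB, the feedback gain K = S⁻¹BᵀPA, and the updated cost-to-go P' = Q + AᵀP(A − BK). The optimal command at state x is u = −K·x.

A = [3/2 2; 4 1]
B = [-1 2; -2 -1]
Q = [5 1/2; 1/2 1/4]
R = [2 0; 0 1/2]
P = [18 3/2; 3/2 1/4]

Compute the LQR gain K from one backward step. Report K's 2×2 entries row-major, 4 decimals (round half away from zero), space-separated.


-0.6261 -0.3313 0.5649 0.8764

BᵀP = [-21.0000 -2.0000; 34.5000 2.7500]
S = R + BᵀPB = [2 0; 0 1/2] + [25.0000 -40.0000; -40.0000 66.2500] = [27.0000 -40.0000; -40.0000 66.7500]
BᵀPA = [-39.5000 -44.0000; 62.7500 71.7500]
K = S⁻¹·BᵀPA = [-0.6261 -0.3313; 0.5649 0.8764]
A−BK = [-0.2559 -0.0841; 3.3127 1.2138]
AᵀP(A−BK) = [2.3226 1.1712; 1.1712 0.7930]
P' = Q + AᵀP(A−BK) = [7.3226 1.6712; 1.6712 1.0430]
tr(P') = 8.3656


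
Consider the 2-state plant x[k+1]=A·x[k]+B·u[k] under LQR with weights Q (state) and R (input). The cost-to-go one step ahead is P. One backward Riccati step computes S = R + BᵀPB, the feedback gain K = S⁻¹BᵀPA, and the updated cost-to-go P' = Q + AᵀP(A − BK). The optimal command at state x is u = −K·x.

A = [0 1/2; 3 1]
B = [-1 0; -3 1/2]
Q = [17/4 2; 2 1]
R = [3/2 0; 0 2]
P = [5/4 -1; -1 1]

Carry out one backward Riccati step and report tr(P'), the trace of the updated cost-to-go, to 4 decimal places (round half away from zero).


BᵀP = [1.7500 -2.0000; -0.5000 0.5000]
S = R + BᵀPB = [3/2 0; 0 2] + [4.2500 -1.0000; -1.0000 0.2500] = [5.7500 -1.0000; -1.0000 2.2500]
BᵀPA = [-6.0000 -1.1250; 1.5000 0.2500]
K = S⁻¹·BᵀPA = [-1.0052 -0.1911; 0.2199 0.0262]
A−BK = [-1.0052 0.3089; -0.1257 0.4136]
AᵀP(A−BK) = [2.6387 0.3141; 0.3141 0.0910]
P' = Q + AᵀP(A−BK) = [6.8887 2.3141; 2.3141 1.0910]
tr(P') = 7.9797

7.9797


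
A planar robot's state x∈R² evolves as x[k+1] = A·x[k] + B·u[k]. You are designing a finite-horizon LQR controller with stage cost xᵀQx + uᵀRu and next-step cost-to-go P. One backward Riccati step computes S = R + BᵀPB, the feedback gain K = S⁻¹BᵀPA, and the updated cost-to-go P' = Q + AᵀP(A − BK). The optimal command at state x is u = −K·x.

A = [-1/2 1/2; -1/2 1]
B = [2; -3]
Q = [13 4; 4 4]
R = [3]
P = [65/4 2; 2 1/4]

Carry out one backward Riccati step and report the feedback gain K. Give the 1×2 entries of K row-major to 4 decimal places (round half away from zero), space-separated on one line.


BᵀP = [26.5000 3.2500]
S = R + BᵀPB = [3] + [43.2500] = [46.2500]
BᵀPA = [-14.8750 16.5000]
K = S⁻¹·BᵀPA = [-0.3216 0.3568]
A−BK = [0.1432 -0.2135; -1.4649 2.0703]
AᵀP(A−BK) = [0.3409 -0.3807; -0.3807 0.4260]
P' = Q + AᵀP(A−BK) = [13.3409 3.6193; 3.6193 4.4260]
tr(P') = 17.7669

-0.3216 0.3568


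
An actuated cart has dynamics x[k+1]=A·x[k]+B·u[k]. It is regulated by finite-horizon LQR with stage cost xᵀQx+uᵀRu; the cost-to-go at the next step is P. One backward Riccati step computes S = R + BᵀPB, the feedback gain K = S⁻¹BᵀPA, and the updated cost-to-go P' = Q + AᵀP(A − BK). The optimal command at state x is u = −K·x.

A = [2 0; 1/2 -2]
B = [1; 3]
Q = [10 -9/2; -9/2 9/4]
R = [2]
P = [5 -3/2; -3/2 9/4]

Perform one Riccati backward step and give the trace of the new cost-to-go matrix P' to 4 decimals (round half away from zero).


32.0514

BᵀP = [0.5000 5.2500]
S = R + BᵀPB = [2] + [16.2500] = [18.2500]
BᵀPA = [3.6250 -10.5000]
K = S⁻¹·BᵀPA = [0.1986 -0.5753]
A−BK = [1.8014 0.5753; -0.0959 -0.2740]
AᵀP(A−BK) = [16.8425 5.8356; 5.8356 2.9589]
P' = Q + AᵀP(A−BK) = [26.8425 1.3356; 1.3356 5.2089]
tr(P') = 32.0514


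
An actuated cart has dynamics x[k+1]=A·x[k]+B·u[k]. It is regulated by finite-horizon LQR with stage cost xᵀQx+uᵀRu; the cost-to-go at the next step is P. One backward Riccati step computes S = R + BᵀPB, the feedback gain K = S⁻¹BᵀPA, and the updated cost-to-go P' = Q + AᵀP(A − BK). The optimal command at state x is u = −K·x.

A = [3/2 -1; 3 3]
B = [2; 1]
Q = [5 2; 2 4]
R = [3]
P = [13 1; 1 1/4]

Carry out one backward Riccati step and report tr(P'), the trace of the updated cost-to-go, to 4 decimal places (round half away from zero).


14.1487

BᵀP = [27.0000 2.2500]
S = R + BᵀPB = [3] + [56.2500] = [59.2500]
BᵀPA = [47.2500 -20.2500]
K = S⁻¹·BᵀPA = [0.7975 -0.3418]
A−BK = [-0.0949 -0.3165; 2.2025 3.3418]
AᵀP(A−BK) = [2.8196 0.3987; 0.3987 2.3291]
P' = Q + AᵀP(A−BK) = [7.8196 2.3987; 2.3987 6.3291]
tr(P') = 14.1487


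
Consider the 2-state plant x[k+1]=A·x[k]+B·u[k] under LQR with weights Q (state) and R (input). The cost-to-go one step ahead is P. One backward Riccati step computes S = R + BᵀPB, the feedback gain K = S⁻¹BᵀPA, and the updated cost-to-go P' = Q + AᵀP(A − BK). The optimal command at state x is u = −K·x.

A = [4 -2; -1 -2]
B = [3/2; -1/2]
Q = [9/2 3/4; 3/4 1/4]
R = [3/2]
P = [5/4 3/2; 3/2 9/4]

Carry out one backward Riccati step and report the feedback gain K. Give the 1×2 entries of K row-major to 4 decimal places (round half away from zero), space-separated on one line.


1.2857 -1.7143

BᵀP = [1.1250 1.1250]
S = R + BᵀPB = [3/2] + [1.1250] = [2.6250]
BᵀPA = [3.3750 -4.5000]
K = S⁻¹·BᵀPA = [1.2857 -1.7143]
A−BK = [2.0714 0.5714; -0.3571 -2.8571]
AᵀP(A−BK) = [5.9107 -8.7143; -8.7143 18.2857]
P' = Q + AᵀP(A−BK) = [10.4107 -7.9643; -7.9643 18.5357]
tr(P') = 28.9464


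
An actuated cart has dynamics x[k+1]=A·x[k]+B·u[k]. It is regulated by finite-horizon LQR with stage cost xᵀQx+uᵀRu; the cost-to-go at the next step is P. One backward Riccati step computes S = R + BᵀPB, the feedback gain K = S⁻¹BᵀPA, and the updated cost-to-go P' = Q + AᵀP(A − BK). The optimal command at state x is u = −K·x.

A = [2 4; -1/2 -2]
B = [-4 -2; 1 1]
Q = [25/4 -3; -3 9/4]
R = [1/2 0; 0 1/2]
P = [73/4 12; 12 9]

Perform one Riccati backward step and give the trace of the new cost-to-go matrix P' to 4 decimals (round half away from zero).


BᵀP = [-61.0000 -39.0000; -24.5000 -15.0000]
S = R + BᵀPB = [1/2 0; 0 1/2] + [205.0000 83.0000; 83.0000 34.0000] = [205.5000 83.0000; 83.0000 34.5000]
BᵀPA = [-102.5000 -166.0000; -41.5000 -68.0000]
K = S⁻¹·BᵀPA = [-0.4570 -0.4134; -0.1034 -0.9763]
A−BK = [-0.0349 0.3935; 0.0604 -0.6102]
AᵀP(A−BK) = [0.1143 0.1034; 0.1034 0.9763]
P' = Q + AᵀP(A−BK) = [6.3643 -2.8966; -2.8966 3.2263]
tr(P') = 9.5906

9.5906


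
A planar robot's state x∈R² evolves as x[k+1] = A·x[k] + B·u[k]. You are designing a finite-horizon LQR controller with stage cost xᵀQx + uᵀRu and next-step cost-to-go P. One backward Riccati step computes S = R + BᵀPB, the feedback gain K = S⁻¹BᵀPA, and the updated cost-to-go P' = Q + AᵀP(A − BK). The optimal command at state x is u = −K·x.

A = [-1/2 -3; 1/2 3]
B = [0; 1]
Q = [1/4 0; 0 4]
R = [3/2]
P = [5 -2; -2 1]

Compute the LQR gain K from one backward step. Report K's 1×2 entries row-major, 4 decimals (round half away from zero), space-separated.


0.6000 3.6000

BᵀP = [-2.0000 1.0000]
S = R + BᵀPB = [3/2] + [1.0000] = [2.5000]
BᵀPA = [1.5000 9.0000]
K = S⁻¹·BᵀPA = [0.6000 3.6000]
A−BK = [-0.5000 -3.0000; -0.1000 -0.6000]
AᵀP(A−BK) = [1.6000 9.6000; 9.6000 57.6000]
P' = Q + AᵀP(A−BK) = [1.8500 9.6000; 9.6000 61.6000]
tr(P') = 63.4500


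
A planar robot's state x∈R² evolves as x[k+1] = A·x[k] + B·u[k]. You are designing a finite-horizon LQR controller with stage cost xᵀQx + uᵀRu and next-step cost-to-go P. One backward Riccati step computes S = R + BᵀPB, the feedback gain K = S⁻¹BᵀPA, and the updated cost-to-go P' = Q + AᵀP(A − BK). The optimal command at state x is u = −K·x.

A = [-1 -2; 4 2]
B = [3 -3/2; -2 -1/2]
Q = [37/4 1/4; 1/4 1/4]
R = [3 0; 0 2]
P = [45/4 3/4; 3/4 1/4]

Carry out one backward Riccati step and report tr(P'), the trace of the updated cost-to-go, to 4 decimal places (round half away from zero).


BᵀP = [32.2500 1.7500; -17.2500 -1.2500]
S = R + BᵀPB = [3 0; 0 2] + [93.2500 -49.2500; -49.2500 26.5000] = [96.2500 -49.2500; -49.2500 28.5000]
BᵀPA = [-25.2500 -61.0000; 12.2500 32.0000]
K = S⁻¹·BᵀPA = [-0.3663 -0.5117; -0.2031 0.2385]
A−BK = [-0.2059 -0.1071; 3.1659 1.0958]
AᵀP(A−BK) = [2.4899 1.1573; 1.1573 1.1525]
P' = Q + AᵀP(A−BK) = [11.7399 1.4073; 1.4073 1.4025]
tr(P') = 13.1424

13.1424


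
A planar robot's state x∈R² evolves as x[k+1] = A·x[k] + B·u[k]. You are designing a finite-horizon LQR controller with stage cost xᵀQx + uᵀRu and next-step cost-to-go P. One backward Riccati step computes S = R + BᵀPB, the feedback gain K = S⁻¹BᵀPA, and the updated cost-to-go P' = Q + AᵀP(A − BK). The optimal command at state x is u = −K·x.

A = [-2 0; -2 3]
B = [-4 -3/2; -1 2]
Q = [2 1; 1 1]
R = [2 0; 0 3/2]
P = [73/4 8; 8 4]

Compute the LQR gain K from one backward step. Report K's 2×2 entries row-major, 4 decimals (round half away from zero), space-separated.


0.6914 -0.3981 -0.3288 0.7296

BᵀP = [-81.0000 -36.0000; -11.3750 -4.0000]
S = R + BᵀPB = [2 0; 0 3/2] + [360.0000 49.5000; 49.5000 9.0625] = [362.0000 49.5000; 49.5000 10.5625]
BᵀPA = [234.0000 -108.0000; 30.7500 -12.0000]
K = S⁻¹·BᵀPA = [0.6914 -0.3981; -0.3288 0.7296]
A−BK = [0.2723 -0.4980; -0.6511 1.1427]
AᵀP(A−BK) = [1.3303 -1.2779; -1.2779 1.7595]
P' = Q + AᵀP(A−BK) = [3.3303 -0.2779; -0.2779 2.7595]
tr(P') = 6.0898


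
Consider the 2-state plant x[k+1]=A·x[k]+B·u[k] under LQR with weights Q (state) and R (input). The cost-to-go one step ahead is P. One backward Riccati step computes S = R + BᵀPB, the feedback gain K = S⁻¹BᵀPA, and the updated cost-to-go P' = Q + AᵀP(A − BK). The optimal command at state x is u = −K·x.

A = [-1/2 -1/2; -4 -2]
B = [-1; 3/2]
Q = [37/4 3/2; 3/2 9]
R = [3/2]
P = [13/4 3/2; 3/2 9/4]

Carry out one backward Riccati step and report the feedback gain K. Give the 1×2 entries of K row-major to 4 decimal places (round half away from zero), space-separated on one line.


-1.3176 -0.6118

BᵀP = [-1.0000 1.8750]
S = R + BᵀPB = [3/2] + [3.8125] = [5.3125]
BᵀPA = [-7.0000 -3.2500]
K = S⁻¹·BᵀPA = [-1.3176 -0.6118]
A−BK = [-1.8176 -1.1118; -2.0235 -1.0824]
AᵀP(A−BK) = [33.5890 19.0301; 19.0301 10.8243]
P' = Q + AᵀP(A−BK) = [42.8390 20.5301; 20.5301 19.8243]
tr(P') = 62.6632


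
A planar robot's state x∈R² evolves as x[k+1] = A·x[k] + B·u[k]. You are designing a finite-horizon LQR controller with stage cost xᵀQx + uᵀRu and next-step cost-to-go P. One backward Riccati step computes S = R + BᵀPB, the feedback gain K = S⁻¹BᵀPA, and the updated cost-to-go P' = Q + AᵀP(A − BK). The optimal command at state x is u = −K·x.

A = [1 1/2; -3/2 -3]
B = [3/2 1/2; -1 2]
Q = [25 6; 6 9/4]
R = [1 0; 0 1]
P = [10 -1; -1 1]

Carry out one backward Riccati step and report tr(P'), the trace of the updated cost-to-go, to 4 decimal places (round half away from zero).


29.4442

BᵀP = [16.0000 -2.5000; 3.0000 1.5000]
S = R + BᵀPB = [1 0; 0 1] + [26.5000 3.0000; 3.0000 4.5000] = [27.5000 3.0000; 3.0000 5.5000]
BᵀPA = [19.7500 15.5000; 0.7500 -3.0000]
K = S⁻¹·BᵀPA = [0.7478 0.6626; -0.2715 -0.9069]
A−BK = [0.0141 -0.0404; -0.2091 -0.5237]
AᵀP(A−BK) = [0.6845 0.8445; 0.8445 1.5097]
P' = Q + AᵀP(A−BK) = [25.6845 6.8445; 6.8445 3.7597]
tr(P') = 29.4442


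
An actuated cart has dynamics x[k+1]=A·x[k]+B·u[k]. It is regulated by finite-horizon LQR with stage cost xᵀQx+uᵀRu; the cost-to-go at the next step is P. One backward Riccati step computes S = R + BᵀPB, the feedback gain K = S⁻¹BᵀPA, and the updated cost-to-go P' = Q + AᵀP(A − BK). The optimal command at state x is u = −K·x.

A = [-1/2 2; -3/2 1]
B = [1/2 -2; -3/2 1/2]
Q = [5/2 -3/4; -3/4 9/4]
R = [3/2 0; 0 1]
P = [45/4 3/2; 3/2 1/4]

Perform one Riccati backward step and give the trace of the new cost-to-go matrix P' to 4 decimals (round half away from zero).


6.3217

BᵀP = [3.3750 0.3750; -21.7500 -2.8750]
S = R + BᵀPB = [3/2 0; 0 1] + [1.1250 -6.5625; -6.5625 42.0625] = [2.6250 -6.5625; -6.5625 43.0625]
BᵀPA = [-2.2500 7.1250; 15.1875 -46.3750]
K = S⁻¹·BᵀPA = [0.0397 0.0355; 0.3587 -1.0715]
A−BK = [0.1976 -0.1608; -1.6198 1.5890]
AᵀP(A−BK) = [0.2660 -0.5215; -0.5215 1.3056]
P' = Q + AᵀP(A−BK) = [2.7660 -1.2715; -1.2715 3.5556]
tr(P') = 6.3217


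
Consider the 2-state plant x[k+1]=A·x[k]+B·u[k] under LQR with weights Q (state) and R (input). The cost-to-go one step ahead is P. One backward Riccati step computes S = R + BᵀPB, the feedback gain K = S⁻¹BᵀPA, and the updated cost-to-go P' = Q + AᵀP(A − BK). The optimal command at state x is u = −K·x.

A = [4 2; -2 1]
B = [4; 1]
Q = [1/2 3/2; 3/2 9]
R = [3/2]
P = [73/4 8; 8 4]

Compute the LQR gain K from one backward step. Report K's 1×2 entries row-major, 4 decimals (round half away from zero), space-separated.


0.6971 0.5477

BᵀP = [81.0000 36.0000]
S = R + BᵀPB = [3/2] + [360.0000] = [361.5000]
BᵀPA = [252.0000 198.0000]
K = S⁻¹·BᵀPA = [0.6971 0.5477]
A−BK = [1.2116 -0.1909; -2.6971 0.4523]
AᵀP(A−BK) = [4.3320 -0.0249; -0.0249 0.5519]
P' = Q + AᵀP(A−BK) = [4.8320 1.4751; 1.4751 9.5519]
tr(P') = 14.3838


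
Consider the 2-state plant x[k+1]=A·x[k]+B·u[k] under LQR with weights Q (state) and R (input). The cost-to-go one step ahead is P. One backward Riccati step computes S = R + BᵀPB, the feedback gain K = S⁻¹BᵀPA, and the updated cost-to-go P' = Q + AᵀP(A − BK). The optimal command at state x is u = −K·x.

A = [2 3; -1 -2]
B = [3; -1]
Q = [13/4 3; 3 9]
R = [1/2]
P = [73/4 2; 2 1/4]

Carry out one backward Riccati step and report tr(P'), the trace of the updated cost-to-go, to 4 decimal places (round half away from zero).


BᵀP = [52.7500 5.7500]
S = R + BᵀPB = [1/2] + [152.5000] = [153.0000]
BᵀPA = [99.7500 146.7500]
K = S⁻¹·BᵀPA = [0.6520 0.9592]
A−BK = [0.0441 0.1225; -0.3480 -1.0408]
AᵀP(A−BK) = [0.2169 0.3248; 0.3248 0.4947]
P' = Q + AᵀP(A−BK) = [3.4669 3.3248; 3.3248 9.4947]
tr(P') = 12.9616

12.9616


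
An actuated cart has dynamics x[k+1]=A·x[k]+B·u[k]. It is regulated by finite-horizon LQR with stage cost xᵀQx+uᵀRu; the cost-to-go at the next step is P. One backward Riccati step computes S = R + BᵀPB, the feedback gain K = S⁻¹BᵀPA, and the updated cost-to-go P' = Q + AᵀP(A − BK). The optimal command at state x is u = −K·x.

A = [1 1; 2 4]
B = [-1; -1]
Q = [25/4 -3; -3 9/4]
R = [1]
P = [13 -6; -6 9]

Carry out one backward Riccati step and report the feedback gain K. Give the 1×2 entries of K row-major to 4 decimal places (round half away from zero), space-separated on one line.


-1.1818 -1.7273

BᵀP = [-7.0000 -3.0000]
S = R + BᵀPB = [1] + [10.0000] = [11.0000]
BᵀPA = [-13.0000 -19.0000]
K = S⁻¹·BᵀPA = [-1.1818 -1.7273]
A−BK = [-0.1818 -0.7273; 0.8182 2.2727]
AᵀP(A−BK) = [9.6364 26.5455; 26.5455 76.1818]
P' = Q + AᵀP(A−BK) = [15.8864 23.5455; 23.5455 78.4318]
tr(P') = 94.3182


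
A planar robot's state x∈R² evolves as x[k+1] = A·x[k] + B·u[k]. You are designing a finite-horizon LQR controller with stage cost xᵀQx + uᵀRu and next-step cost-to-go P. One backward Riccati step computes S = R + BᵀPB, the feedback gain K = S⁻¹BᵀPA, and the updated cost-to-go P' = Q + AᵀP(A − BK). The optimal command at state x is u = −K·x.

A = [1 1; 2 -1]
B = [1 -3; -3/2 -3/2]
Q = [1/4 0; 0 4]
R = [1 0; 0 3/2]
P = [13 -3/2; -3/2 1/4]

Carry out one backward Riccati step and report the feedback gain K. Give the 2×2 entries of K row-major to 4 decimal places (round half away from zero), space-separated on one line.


BᵀP = [15.2500 -1.8750; -36.7500 4.1250]
S = R + BᵀPB = [1 0; 0 3/2] + [18.0625 -42.9375; -42.9375 104.0625] = [19.0625 -42.9375; -42.9375 105.5625]
BᵀPA = [11.5000 17.1250; -28.5000 -40.8750]
K = S⁻¹·BᵀPA = [-0.0578 0.3124; -0.2935 -0.2601]
A−BK = [0.1773 -0.0928; 1.4730 -0.9216]
AᵀP(A−BK) = [0.3002 -0.0067; -0.0067 0.2668]
P' = Q + AᵀP(A−BK) = [0.5502 -0.0067; -0.0067 4.2668]
tr(P') = 4.8170

-0.0578 0.3124 -0.2935 -0.2601


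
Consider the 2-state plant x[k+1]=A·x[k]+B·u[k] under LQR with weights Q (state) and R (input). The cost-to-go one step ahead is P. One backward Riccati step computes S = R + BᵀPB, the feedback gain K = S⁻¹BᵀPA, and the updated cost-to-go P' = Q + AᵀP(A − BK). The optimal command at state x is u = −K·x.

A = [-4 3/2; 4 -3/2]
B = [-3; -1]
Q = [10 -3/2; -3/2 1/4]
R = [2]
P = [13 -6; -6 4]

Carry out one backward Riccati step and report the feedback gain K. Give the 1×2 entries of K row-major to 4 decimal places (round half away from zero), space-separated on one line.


BᵀP = [-33.0000 14.0000]
S = R + BᵀPB = [2] + [85.0000] = [87.0000]
BᵀPA = [188.0000 -70.5000]
K = S⁻¹·BᵀPA = [2.1609 -0.8103]
A−BK = [2.4828 -0.9310; 6.1609 -2.3103]
AᵀP(A−BK) = [57.7471 -21.6552; -21.6552 8.1207]
P' = Q + AᵀP(A−BK) = [67.7471 -23.1552; -23.1552 8.3707]
tr(P') = 76.1178

2.1609 -0.8103


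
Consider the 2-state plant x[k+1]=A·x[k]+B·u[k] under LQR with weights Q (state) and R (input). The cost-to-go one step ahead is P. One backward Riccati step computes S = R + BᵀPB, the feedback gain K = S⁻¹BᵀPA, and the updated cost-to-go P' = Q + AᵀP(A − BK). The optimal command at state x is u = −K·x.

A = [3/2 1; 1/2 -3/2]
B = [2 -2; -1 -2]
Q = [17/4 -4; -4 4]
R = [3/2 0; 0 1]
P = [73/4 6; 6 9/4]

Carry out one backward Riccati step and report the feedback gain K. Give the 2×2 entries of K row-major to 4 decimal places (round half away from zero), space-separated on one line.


0.2590 0.3901 -0.4592 0.0584

BᵀP = [30.5000 9.7500; -48.5000 -16.5000]
S = R + BᵀPB = [3/2 0; 0 1] + [51.2500 -80.5000; -80.5000 130.0000] = [52.7500 -80.5000; -80.5000 131.0000]
BᵀPA = [50.6250 15.8750; -81.0000 -23.7500]
K = S⁻¹·BᵀPA = [0.2590 0.3901; -0.4592 0.0584]
A−BK = [0.0637 0.3366; -0.1593 -0.9930]
AᵀP(A−BK) = [0.3208 0.1707; 0.1707 0.5071]
P' = Q + AᵀP(A−BK) = [4.5708 -3.8293; -3.8293 4.5071]
tr(P') = 9.0779


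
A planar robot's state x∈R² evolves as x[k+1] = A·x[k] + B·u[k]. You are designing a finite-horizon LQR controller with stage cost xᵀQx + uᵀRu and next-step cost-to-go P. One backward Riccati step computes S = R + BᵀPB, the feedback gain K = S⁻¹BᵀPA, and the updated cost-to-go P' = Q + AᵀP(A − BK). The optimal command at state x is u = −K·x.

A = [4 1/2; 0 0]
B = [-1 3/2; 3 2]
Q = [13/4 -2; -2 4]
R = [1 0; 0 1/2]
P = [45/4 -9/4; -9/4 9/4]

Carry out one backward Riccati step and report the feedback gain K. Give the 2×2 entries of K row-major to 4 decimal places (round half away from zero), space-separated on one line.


BᵀP = [-18.0000 9.0000; 12.3750 1.1250]
S = R + BᵀPB = [1 0; 0 1/2] + [45.0000 -9.0000; -9.0000 20.8125] = [46.0000 -9.0000; -9.0000 21.3125]
BᵀPA = [-72.0000 -9.0000; 49.5000 6.1875]
K = S⁻¹·BᵀPA = [-1.2108 -0.1514; 1.8113 0.2264]
A−BK = [0.0723 0.0090; 0.0100 0.0013]
AᵀP(A−BK) = [3.1622 0.3953; 0.3953 0.0494]
P' = Q + AᵀP(A−BK) = [6.4122 -1.6047; -1.6047 4.0494]
tr(P') = 10.4616

-1.2108 -0.1514 1.8113 0.2264


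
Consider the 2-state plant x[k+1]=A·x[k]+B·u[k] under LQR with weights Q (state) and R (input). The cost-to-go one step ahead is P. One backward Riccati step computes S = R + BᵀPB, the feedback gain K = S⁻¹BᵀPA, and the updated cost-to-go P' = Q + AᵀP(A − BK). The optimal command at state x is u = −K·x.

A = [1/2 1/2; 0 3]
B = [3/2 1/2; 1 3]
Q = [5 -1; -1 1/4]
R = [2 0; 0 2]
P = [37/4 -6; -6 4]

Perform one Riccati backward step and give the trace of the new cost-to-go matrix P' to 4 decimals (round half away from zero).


6.9672

BᵀP = [7.8750 -5.0000; -13.3750 9.0000]
S = R + BᵀPB = [2 0; 0 2] + [6.8125 -11.0625; -11.0625 20.3125] = [8.8125 -11.0625; -11.0625 22.3125]
BᵀPA = [3.9375 -11.0625; -6.6875 20.3125]
K = S⁻¹·BᵀPA = [0.1869 -0.2980; -0.2071 0.7626]
A−BK = [0.3232 0.5657; 0.4343 1.0101]
AᵀP(A−BK) = [0.1919 -0.4141; -0.4141 1.5253]
P' = Q + AᵀP(A−BK) = [5.1919 -1.4141; -1.4141 1.7753]
tr(P') = 6.9672


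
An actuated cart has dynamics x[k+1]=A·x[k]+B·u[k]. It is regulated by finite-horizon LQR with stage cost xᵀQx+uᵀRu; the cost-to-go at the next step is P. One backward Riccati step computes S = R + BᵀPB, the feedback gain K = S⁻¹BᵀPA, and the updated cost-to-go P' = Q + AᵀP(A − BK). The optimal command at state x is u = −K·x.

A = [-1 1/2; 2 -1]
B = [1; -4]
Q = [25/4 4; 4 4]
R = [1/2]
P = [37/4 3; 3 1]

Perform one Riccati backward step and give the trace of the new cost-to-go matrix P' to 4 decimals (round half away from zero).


11.4107

BᵀP = [-2.7500 -1.0000]
S = R + BᵀPB = [1/2] + [1.2500] = [1.7500]
BᵀPA = [0.7500 -0.3750]
K = S⁻¹·BᵀPA = [0.4286 -0.2143]
A−BK = [-1.4286 0.7143; 3.7143 -1.8571]
AᵀP(A−BK) = [0.9286 -0.4643; -0.4643 0.2321]
P' = Q + AᵀP(A−BK) = [7.1786 3.5357; 3.5357 4.2321]
tr(P') = 11.4107


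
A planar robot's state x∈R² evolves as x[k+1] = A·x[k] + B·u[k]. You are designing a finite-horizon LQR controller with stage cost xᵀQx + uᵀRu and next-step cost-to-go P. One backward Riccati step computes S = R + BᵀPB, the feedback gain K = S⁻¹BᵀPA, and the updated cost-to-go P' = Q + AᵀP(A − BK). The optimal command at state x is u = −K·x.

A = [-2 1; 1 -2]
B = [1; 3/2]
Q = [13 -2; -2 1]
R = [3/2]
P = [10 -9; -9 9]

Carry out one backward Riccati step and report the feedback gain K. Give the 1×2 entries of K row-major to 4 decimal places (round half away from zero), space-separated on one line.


BᵀP = [-3.5000 4.5000]
S = R + BᵀPB = [3/2] + [3.2500] = [4.7500]
BᵀPA = [11.5000 -12.5000]
K = S⁻¹·BᵀPA = [2.4211 -2.6316]
A−BK = [-4.4211 3.6316; -2.6316 1.9474]
AᵀP(A−BK) = [57.1579 -52.7368; -52.7368 49.1053]
P' = Q + AᵀP(A−BK) = [70.1579 -54.7368; -54.7368 50.1053]
tr(P') = 120.2632

2.4211 -2.6316


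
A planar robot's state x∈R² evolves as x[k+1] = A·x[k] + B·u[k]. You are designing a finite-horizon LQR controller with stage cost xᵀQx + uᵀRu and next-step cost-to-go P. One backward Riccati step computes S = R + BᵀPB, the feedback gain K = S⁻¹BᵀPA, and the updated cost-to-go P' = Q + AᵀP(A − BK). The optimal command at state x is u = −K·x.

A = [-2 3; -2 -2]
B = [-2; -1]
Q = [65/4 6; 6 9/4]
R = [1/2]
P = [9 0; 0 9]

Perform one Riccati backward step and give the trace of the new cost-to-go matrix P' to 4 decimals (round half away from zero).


114.9286

BᵀP = [-18.0000 -9.0000]
S = R + BᵀPB = [1/2] + [45.0000] = [45.5000]
BᵀPA = [54.0000 -36.0000]
K = S⁻¹·BᵀPA = [1.1868 -0.7912]
A−BK = [0.3736 1.4176; -0.8132 -2.7912]
AᵀP(A−BK) = [7.9121 24.7253; 24.7253 88.5165]
P' = Q + AᵀP(A−BK) = [24.1621 30.7253; 30.7253 90.7665]
tr(P') = 114.9286


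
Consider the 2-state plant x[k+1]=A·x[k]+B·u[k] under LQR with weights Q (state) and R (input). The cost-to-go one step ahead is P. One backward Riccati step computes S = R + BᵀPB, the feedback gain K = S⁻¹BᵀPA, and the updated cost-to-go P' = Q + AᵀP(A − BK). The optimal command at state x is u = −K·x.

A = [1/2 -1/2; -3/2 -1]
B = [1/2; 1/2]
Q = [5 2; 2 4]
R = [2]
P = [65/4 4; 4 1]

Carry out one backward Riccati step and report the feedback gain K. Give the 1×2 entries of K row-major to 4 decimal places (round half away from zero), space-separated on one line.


BᵀP = [10.1250 2.5000]
S = R + BᵀPB = [2] + [6.3125] = [8.3125]
BᵀPA = [1.3125 -7.5625]
K = S⁻¹·BᵀPA = [0.1579 -0.9098]
A−BK = [0.4211 -0.0451; -1.5789 -0.5451]
AᵀP(A−BK) = [0.1053 -0.3684; -0.3684 2.1823]
P' = Q + AᵀP(A−BK) = [5.1053 1.6316; 1.6316 6.1823]
tr(P') = 11.2876

0.1579 -0.9098


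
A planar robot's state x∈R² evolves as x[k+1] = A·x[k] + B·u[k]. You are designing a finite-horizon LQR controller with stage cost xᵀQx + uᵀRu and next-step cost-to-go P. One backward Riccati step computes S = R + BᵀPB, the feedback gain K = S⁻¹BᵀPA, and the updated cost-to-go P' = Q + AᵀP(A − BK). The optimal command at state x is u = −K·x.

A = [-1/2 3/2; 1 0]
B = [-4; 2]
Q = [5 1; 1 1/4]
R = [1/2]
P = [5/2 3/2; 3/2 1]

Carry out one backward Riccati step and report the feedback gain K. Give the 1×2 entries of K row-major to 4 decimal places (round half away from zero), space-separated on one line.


BᵀP = [-7.0000 -4.0000]
S = R + BᵀPB = [1/2] + [20.0000] = [20.5000]
BᵀPA = [-0.5000 -10.5000]
K = S⁻¹·BᵀPA = [-0.0244 -0.5122]
A−BK = [-0.5976 -0.5488; 1.0488 1.0244]
AᵀP(A−BK) = [0.1128 0.1189; 0.1189 0.2470]
P' = Q + AᵀP(A−BK) = [5.1128 1.1189; 1.1189 0.4970]
tr(P') = 5.6098

-0.0244 -0.5122


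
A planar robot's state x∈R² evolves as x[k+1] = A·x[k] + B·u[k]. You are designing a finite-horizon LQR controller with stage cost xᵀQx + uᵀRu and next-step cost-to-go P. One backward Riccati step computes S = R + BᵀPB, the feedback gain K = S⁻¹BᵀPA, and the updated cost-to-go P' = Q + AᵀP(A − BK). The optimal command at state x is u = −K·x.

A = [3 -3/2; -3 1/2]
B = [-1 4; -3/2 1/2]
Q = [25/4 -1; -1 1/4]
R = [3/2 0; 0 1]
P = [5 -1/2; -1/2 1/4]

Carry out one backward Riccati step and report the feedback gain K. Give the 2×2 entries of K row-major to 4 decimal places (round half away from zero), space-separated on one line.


0.3998 -0.0568 0.9062 -0.3987

BᵀP = [-4.2500 0.1250; 19.7500 -1.8750]
S = R + BᵀPB = [3/2 0; 0 1] + [4.0625 -16.9375; -16.9375 78.0625] = [5.5625 -16.9375; -16.9375 79.0625]
BᵀPA = [-13.1250 6.4375; 64.8750 -30.5625]
K = S⁻¹·BᵀPA = [0.3998 -0.0568; 0.9062 -0.3987]
A−BK = [-0.2250 0.0381; -2.8535 0.6141]
AᵀP(A−BK) = [2.7075 -0.7529; -0.7529 0.2420]
P' = Q + AᵀP(A−BK) = [8.9575 -1.7529; -1.7529 0.4920]
tr(P') = 9.4495


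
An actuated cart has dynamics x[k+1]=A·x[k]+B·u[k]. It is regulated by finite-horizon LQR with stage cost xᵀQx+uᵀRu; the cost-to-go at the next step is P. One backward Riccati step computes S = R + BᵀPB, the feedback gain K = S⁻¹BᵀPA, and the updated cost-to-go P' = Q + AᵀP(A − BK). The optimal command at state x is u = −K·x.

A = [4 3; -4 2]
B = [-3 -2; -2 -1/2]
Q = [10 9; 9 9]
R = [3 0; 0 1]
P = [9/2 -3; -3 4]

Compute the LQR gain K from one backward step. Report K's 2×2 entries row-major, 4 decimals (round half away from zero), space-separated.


BᵀP = [-7.5000 1.0000; -7.5000 4.0000]
S = R + BᵀPB = [3 0; 0 1] + [20.5000 14.5000; 14.5000 13.0000] = [23.5000 14.5000; 14.5000 14.0000]
BᵀPA = [-34.0000 -20.5000; -46.0000 -14.5000]
K = S⁻¹·BᵀPA = [1.6084 -0.6463; -4.9516 -0.3663]
A−BK = [-1.0779 0.3284; -3.2589 0.5242]
AᵀP(A−BK) = [58.9137 -4.8253; -4.8253 1.9389]
P' = Q + AᵀP(A−BK) = [68.9137 4.1747; 4.1747 10.9389]
tr(P') = 79.8526

1.6084 -0.6463 -4.9516 -0.3663


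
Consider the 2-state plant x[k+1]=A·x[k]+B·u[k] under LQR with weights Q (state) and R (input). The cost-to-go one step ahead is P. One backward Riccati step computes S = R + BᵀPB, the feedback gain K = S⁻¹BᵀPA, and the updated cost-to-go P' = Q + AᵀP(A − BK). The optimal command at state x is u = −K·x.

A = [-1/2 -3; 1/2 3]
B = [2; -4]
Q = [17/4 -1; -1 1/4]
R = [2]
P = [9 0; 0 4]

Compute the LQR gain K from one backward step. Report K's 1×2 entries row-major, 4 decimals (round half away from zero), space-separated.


BᵀP = [18.0000 -16.0000]
S = R + BᵀPB = [2] + [100.0000] = [102.0000]
BᵀPA = [-17.0000 -102.0000]
K = S⁻¹·BᵀPA = [-0.1667 -1.0000]
A−BK = [-0.1667 -1.0000; -0.1667 -1.0000]
AᵀP(A−BK) = [0.4167 2.5000; 2.5000 15.0000]
P' = Q + AᵀP(A−BK) = [4.6667 1.5000; 1.5000 15.2500]
tr(P') = 19.9167

-0.1667 -1.0000


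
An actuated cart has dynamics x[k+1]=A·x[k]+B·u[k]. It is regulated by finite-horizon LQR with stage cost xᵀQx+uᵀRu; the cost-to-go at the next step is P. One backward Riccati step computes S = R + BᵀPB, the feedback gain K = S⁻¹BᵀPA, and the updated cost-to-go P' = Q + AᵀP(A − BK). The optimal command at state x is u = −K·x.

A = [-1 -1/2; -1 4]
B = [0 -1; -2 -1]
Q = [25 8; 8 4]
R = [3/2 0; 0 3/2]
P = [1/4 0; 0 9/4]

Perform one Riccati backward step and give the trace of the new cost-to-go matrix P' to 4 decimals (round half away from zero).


33.9688

BᵀP = [0.0000 -4.5000; -0.2500 -2.2500]
S = R + BᵀPB = [3/2 0; 0 3/2] + [9.0000 4.5000; 4.5000 2.5000] = [10.5000 4.5000; 4.5000 4.0000]
BᵀPA = [4.5000 -18.0000; 2.5000 -8.8750]
K = S⁻¹·BᵀPA = [0.3103 -1.4741; 0.2759 -0.5603]
A−BK = [-0.7241 -1.0603; -0.1034 0.4914]
AᵀP(A−BK) = [0.4138 -0.8405; -0.8405 4.5550]
P' = Q + AᵀP(A−BK) = [25.4138 7.1595; 7.1595 8.5550]
tr(P') = 33.9688


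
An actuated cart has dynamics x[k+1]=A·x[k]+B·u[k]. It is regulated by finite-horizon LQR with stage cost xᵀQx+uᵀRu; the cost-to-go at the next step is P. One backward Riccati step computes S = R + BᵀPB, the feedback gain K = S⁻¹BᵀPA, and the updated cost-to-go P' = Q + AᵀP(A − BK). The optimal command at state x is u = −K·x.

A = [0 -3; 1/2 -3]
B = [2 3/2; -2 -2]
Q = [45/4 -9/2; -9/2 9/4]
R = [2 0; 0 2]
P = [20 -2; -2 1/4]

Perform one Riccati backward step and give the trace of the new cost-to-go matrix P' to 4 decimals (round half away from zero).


16.9821

BᵀP = [44.0000 -4.5000; 34.0000 -3.5000]
S = R + BᵀPB = [2 0; 0 2] + [97.0000 75.0000; 75.0000 58.0000] = [99.0000 75.0000; 75.0000 60.0000]
BᵀPA = [-2.2500 -118.5000; -1.7500 -91.5000]
K = S⁻¹·BᵀPA = [-0.0119 -0.7857; -0.0143 -0.5429]
A−BK = [0.0452 -0.6143; 0.4476 -5.6571]
AᵀP(A−BK) = [0.0107 -0.0929; -0.0929 3.4714]
P' = Q + AᵀP(A−BK) = [11.2607 -4.5929; -4.5929 5.7214]
tr(P') = 16.9821


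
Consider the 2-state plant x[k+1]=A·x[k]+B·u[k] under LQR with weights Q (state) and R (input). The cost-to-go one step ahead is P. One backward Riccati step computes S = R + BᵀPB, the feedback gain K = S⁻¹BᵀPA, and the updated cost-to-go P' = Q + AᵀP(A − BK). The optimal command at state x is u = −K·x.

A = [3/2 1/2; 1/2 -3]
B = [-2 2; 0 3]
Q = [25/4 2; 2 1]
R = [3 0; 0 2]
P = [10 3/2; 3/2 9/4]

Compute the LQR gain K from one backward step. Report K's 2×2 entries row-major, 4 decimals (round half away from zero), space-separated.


-0.4651 -0.8700 0.2347 -0.7430

BᵀP = [-20.0000 -3.0000; 24.5000 9.7500]
S = R + BᵀPB = [3 0; 0 2] + [40.0000 -49.0000; -49.0000 78.2500] = [43.0000 -49.0000; -49.0000 80.2500]
BᵀPA = [-31.5000 -1.0000; 41.6250 -17.0000]
K = S⁻¹·BᵀPA = [-0.4651 -0.8700; 0.2347 -0.7430]
A−BK = [0.1004 0.2461; -0.2041 -0.7709]
AᵀP(A−BK) = [0.8922 1.2748; 1.2748 4.7485]
P' = Q + AᵀP(A−BK) = [7.1422 3.2748; 3.2748 5.7485]
tr(P') = 12.8906


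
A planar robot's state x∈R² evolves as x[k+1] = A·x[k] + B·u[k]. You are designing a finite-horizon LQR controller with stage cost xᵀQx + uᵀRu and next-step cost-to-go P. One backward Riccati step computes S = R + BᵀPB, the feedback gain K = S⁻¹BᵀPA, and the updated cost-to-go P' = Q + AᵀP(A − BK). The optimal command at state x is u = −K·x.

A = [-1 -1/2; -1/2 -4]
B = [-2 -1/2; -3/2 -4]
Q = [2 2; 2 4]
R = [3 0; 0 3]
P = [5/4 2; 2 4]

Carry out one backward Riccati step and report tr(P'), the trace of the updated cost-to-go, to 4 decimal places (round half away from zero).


BᵀP = [-5.5000 -10.0000; -8.6250 -17.0000]
S = R + BᵀPB = [3 0; 0 3] + [26.0000 42.7500; 42.7500 72.3125] = [29.0000 42.7500; 42.7500 75.3125]
BᵀPA = [10.5000 42.7500; 17.1250 72.3125]
K = S⁻¹·BᵀPA = [0.1646 0.3597; 0.1339 0.7560]
A−BK = [-0.6038 0.5975; 0.2827 -0.4365]
AᵀP(A−BK) = [0.2277 0.4018; 0.4018 2.2679]
P' = Q + AᵀP(A−BK) = [2.2277 2.4018; 2.4018 6.2679]
tr(P') = 8.4956

8.4956


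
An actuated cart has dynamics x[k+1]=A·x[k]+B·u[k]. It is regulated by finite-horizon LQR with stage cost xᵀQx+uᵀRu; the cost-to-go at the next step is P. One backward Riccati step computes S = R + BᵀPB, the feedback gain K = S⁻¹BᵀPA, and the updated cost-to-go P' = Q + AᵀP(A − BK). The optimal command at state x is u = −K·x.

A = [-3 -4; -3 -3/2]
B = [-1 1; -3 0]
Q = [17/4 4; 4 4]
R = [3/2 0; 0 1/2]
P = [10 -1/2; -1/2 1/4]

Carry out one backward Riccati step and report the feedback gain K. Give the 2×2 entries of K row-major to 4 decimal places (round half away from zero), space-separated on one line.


BᵀP = [-8.5000 -0.2500; 10.0000 -0.5000]
S = R + BᵀPB = [3/2 0; 0 1/2] + [9.2500 -8.5000; -8.5000 10.0000] = [10.7500 -8.5000; -8.5000 10.5000]
BᵀPA = [26.2500 34.3750; -28.5000 -39.2500]
K = S⁻¹·BᵀPA = [0.8215 0.6723; -2.0492 -3.1938]
A−BK = [-0.1292 -0.1338; -0.5354 0.5169]
AᵀP(A−BK) = [3.2815 4.2023; 4.2023 6.0935]
P' = Q + AᵀP(A−BK) = [7.5315 8.2023; 8.2023 10.0935]
tr(P') = 17.6250

0.8215 0.6723 -2.0492 -3.1938
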